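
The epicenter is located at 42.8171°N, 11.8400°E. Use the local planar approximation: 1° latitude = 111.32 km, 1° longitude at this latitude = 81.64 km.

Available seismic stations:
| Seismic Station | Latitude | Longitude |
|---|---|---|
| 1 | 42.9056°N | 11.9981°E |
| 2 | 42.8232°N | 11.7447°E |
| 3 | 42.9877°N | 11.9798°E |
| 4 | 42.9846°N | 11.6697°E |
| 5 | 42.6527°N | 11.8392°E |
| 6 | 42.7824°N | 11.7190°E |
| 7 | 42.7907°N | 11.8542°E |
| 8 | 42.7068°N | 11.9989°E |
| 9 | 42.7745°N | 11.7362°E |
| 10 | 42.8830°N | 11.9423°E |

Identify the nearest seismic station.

7

Distances from 42.8171°N, 11.8400°E:
1: 16.2375 km
2: 7.8099 km
3: 22.1569 km
4: 23.2589 km
5: 18.3011 km
6: 10.6068 km
7: 3.1592 km
8: 17.8620 km
9: 9.7109 km
10: 11.1162 km
Minimum: 7 at 3.1592 km.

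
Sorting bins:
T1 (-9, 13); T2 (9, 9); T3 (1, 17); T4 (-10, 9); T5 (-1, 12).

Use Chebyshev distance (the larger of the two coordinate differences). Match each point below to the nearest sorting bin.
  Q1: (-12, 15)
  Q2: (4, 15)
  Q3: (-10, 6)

Q1→T1; Q2→T3; Q3→T4

Q1 at (-12, 15):
  T1: 3
  T2: 21
  T3: 13
  T4: 6
  T5: 11
  → nearest: T1 (3)
Q2 at (4, 15):
  T1: 13
  T2: 6
  T3: 3
  T4: 14
  T5: 5
  → nearest: T3 (3)
Q3 at (-10, 6):
  T1: 7
  T2: 19
  T3: 11
  T4: 3
  T5: 9
  → nearest: T4 (3)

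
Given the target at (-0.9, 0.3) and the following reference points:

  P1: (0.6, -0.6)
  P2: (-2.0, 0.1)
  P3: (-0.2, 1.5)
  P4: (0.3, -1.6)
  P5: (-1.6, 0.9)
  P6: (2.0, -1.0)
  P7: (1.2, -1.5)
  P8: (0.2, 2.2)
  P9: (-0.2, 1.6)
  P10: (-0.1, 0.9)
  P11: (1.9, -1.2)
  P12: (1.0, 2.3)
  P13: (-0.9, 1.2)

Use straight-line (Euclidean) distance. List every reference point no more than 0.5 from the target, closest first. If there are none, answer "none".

none

Distances from (-0.9, 0.3):
P1: √((1.5)² + (-0.9)²) = √(2.25000 + 0.81000) = 1.749
P2: √((-1.1)² + (-0.2)²) = √(1.21000 + 0.04000) = 1.118
P3: √((0.7)² + (1.2)²) = √(0.49000 + 1.44000) = 1.389
P4: √((1.2)² + (-1.9)²) = √(1.44000 + 3.61000) = 2.247
P5: √((-0.7)² + (0.6)²) = √(0.49000 + 0.36000) = 0.922
P6: √((2.9)² + (-1.3)²) = √(8.41000 + 1.69000) = 3.178
P7: √((2.1)² + (-1.8)²) = √(4.41000 + 3.24000) = 2.766
P8: √((1.1)² + (1.9)²) = √(1.21000 + 3.61000) = 2.195
P9: √((0.7)² + (1.3)²) = √(0.49000 + 1.69000) = 1.476
P10: √((0.8)² + (0.6)²) = √(0.64000 + 0.36000) = 1.000
P11: √((2.8)² + (-1.5)²) = √(7.84000 + 2.25000) = 3.176
P12: √((1.9)² + (2.0)²) = √(3.61000 + 4.00000) = 2.759
P13: √((0.0)² + (0.9)²) = √(0.00000 + 0.81000) = 0.900
Threshold 0.5: none within range.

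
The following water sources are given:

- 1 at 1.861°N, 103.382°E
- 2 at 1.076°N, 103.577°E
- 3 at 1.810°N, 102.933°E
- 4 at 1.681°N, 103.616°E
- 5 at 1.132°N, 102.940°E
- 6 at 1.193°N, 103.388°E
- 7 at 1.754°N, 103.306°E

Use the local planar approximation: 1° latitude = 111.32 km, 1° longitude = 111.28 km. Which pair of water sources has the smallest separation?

1 and 7

Pairwise distances:
1–7: 14.608 km
2–6: 24.738 km
1–4: 32.857 km
4–7: 35.441 km
3–7: 41.973 km
1–3: 50.286 km
5–6: 50.314 km
4–6: 59.957 km
6–7: 63.114 km
2–4: 67.488 km
2–5: 71.159 km
1–6: 74.365 km
3–5: 75.479 km
3–4: 77.349 km
5–7: 80.331 km
2–7: 81.277 km
3–6: 85.330 km
1–2: 90.040 km
1–5: 94.894 km
4–5: 96.922 km
2–3: 108.684 km
Closest pair: 1–7 at 14.608 km.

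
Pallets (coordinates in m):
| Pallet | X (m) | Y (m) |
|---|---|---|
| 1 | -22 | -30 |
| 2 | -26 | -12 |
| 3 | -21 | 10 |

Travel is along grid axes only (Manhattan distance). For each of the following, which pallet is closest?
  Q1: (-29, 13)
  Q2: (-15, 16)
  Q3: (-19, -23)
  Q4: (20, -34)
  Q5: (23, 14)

Q1→3; Q2→3; Q3→1; Q4→1; Q5→3

Q1 at (-29, 13):
  1: |7| + |-43| = 7 + 43 = 50 m
  2: |3| + |-25| = 3 + 25 = 28 m
  3: |8| + |-3| = 8 + 3 = 11 m
  → nearest: 3 (11 m)
Q2 at (-15, 16):
  1: |-7| + |-46| = 7 + 46 = 53 m
  2: |-11| + |-28| = 11 + 28 = 39 m
  3: |-6| + |-6| = 6 + 6 = 12 m
  → nearest: 3 (12 m)
Q3 at (-19, -23):
  1: |-3| + |-7| = 3 + 7 = 10 m
  2: |-7| + |11| = 7 + 11 = 18 m
  3: |-2| + |33| = 2 + 33 = 35 m
  → nearest: 1 (10 m)
Q4 at (20, -34):
  1: |-42| + |4| = 42 + 4 = 46 m
  2: |-46| + |22| = 46 + 22 = 68 m
  3: |-41| + |44| = 41 + 44 = 85 m
  → nearest: 1 (46 m)
Q5 at (23, 14):
  1: |-45| + |-44| = 45 + 44 = 89 m
  2: |-49| + |-26| = 49 + 26 = 75 m
  3: |-44| + |-4| = 44 + 4 = 48 m
  → nearest: 3 (48 m)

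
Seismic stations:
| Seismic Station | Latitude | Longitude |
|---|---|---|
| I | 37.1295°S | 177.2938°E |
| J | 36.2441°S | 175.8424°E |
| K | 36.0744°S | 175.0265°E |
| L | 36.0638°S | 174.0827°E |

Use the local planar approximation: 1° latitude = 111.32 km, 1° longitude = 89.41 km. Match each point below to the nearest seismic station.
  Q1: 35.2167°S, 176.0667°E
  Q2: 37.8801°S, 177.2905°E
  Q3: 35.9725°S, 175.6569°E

Q1→J; Q2→I; Q3→J

Q1 at 35.2167°S, 176.0667°E:
  I: 239.5366 km
  J: 116.1151 km
  K: 133.2894 km
  L: 200.8964 km
  → nearest: J (116.1151 km)
Q2 at 37.8801°S, 177.2905°E:
  I: 83.5573 km
  J: 223.4529 km
  K: 285.2732 km
  L: 350.9140 km
  → nearest: I (83.5573 km)
Q3 at 35.9725°S, 175.6569°E:
  I: 194.9579 km
  J: 34.4849 km
  K: 57.4942 km
  L: 141.1157 km
  → nearest: J (34.4849 km)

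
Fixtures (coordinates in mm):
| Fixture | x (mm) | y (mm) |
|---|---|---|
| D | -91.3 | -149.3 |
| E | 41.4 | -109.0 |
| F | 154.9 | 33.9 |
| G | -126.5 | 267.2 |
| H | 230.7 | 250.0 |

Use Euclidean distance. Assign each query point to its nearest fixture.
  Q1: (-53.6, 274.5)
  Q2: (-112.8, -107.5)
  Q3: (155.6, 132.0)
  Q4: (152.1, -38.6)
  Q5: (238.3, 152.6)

Q1→G; Q2→D; Q3→F; Q4→F; Q5→H

Q1 at (-53.6, 274.5):
  D: 425.5 mm
  E: 395.1 mm
  F: 318.4 mm
  G: 73.3 mm
  H: 285.4 mm
  → nearest: G (73.3 mm)
Q2 at (-112.8, -107.5):
  D: 47.0 mm
  E: 154.2 mm
  F: 302.7 mm
  G: 375.0 mm
  H: 495.8 mm
  → nearest: D (47.0 mm)
Q3 at (155.6, 132.0):
  D: 374.3 mm
  E: 266.7 mm
  F: 98.1 mm
  G: 312.8 mm
  H: 139.9 mm
  → nearest: F (98.1 mm)
Q4 at (152.1, -38.6):
  D: 267.4 mm
  E: 131.2 mm
  F: 72.6 mm
  G: 413.7 mm
  H: 299.1 mm
  → nearest: F (72.6 mm)
Q5 at (238.3, 152.6):
  D: 447.0 mm
  E: 327.4 mm
  F: 145.1 mm
  G: 382.4 mm
  H: 97.7 mm
  → nearest: H (97.7 mm)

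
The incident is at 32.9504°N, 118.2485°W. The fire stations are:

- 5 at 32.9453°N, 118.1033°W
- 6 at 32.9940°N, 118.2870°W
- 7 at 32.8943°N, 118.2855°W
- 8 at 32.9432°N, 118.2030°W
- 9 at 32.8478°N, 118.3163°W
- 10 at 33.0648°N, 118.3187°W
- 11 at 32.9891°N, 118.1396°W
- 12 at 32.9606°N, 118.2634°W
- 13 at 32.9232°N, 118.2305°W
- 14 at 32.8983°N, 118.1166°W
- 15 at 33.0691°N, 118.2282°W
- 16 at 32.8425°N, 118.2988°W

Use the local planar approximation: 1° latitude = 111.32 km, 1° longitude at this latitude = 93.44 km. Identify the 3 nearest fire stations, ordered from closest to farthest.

Distances from 32.9504°N, 118.2485°W:
5: 13.5794 km
6: 6.0414 km
7: 7.1382 km
8: 4.3264 km
9: 13.0608 km
10: 14.3251 km
11: 11.0500 km
12: 1.7966 km
13: 3.4637 km
14: 13.6212 km
15: 13.3491 km
16: 12.8982 km
Sorted: 12 (1.7966 km) < 13 (3.4637 km) < 8 (4.3264 km) < 6 (6.0414 km) < 7 (7.1382 km) < …

12, 13, 8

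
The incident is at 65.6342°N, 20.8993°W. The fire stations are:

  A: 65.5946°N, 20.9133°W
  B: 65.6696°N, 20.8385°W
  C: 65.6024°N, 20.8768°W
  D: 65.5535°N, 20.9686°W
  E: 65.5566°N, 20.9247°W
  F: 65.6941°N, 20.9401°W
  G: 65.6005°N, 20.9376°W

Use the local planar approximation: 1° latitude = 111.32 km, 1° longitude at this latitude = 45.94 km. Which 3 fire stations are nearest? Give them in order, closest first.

C, G, A

Distances from 65.6342°N, 20.8993°W:
A: √((-0.0396·111.32)² + (-0.0140·45.94)²) = √(19.432862 + 0.413655) = 4.4549 km
B: √((0.0354·111.32)² + (0.0608·45.94)²) = √(15.529337 + 7.801698) = 4.8302 km
C: √((-0.0318·111.32)² + (0.0225·45.94)²) = √(12.531430 + 1.068432) = 3.6878 km
D: √((-0.0807·111.32)² + (-0.0693·45.94)²) = √(80.703703 + 10.135576) = 9.5310 km
E: √((-0.0776·111.32)² + (-0.0254·45.94)²) = √(74.622507 + 1.361600) = 8.7169 km
F: √((0.0599·111.32)² + (-0.0408·45.94)²) = √(44.463131 + 3.513195) = 6.9265 km
G: √((-0.0337·111.32)² + (-0.0383·45.94)²) = √(14.073632 + 3.095847) = 4.1436 km
Sorted: C (3.6878 km) < G (4.1436 km) < A (4.4549 km) < B (4.8302 km) < F (6.9265 km) < …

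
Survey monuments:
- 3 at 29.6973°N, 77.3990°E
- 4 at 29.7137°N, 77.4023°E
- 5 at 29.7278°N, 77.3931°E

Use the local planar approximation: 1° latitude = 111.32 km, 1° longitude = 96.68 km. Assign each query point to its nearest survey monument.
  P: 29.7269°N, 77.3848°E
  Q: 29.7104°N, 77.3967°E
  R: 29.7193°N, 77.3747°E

P at 29.7269°N, 77.3848°E:
  3: 3.5696 km
  4: 2.2409 km
  5: 0.8087 km
  → nearest: 5 (0.8087 km)
Q at 29.7104°N, 77.3967°E:
  3: 1.4751 km
  4: 0.6543 km
  5: 1.9680 km
  → nearest: 4 (0.6543 km)
R at 29.7193°N, 77.3747°E:
  3: 3.3937 km
  4: 2.7402 km
  5: 2.0149 km
  → nearest: 5 (2.0149 km)

P→5; Q→4; R→5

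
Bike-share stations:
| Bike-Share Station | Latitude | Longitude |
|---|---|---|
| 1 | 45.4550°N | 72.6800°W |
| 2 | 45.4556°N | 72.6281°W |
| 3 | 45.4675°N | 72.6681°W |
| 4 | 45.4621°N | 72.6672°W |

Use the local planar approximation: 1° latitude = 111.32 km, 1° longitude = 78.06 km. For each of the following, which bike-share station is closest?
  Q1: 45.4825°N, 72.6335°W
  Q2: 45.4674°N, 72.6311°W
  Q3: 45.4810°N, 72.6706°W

Q1→2; Q2→2; Q3→3

Q1 at 45.4825°N, 72.6335°W:
  1: 4.7484 km
  2: 3.0240 km
  3: 3.1754 km
  4: 3.4752 km
  → nearest: 2 (3.0240 km)
Q2 at 45.4674°N, 72.6311°W:
  1: 4.0591 km
  2: 1.3343 km
  3: 2.8882 km
  4: 2.8791 km
  → nearest: 2 (1.3343 km)
Q3 at 45.4810°N, 72.6706°W:
  1: 2.9859 km
  2: 4.3590 km
  3: 1.5154 km
  4: 2.1206 km
  → nearest: 3 (1.5154 km)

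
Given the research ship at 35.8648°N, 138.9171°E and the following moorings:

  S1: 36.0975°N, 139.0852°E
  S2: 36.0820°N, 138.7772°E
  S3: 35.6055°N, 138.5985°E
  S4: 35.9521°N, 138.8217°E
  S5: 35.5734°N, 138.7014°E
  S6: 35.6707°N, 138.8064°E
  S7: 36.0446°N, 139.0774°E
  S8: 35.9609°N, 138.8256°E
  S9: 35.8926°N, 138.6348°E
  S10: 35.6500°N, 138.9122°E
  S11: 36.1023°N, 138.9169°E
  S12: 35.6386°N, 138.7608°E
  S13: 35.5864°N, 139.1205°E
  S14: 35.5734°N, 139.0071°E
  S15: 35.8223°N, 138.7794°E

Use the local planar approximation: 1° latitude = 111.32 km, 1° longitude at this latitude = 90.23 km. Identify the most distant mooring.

S3

Distances from 35.8648°N, 138.9171°E:
S1: 30.0181 km
S2: 27.2755 km
S3: 40.7383 km
S4: 12.9823 km
S5: 37.8293 km
S6: 23.8042 km
S7: 24.6945 km
S8: 13.5132 km
S9: 25.6592 km
S10: 23.9156 km
S11: 26.4385 km
S12: 28.8610 km
S13: 36.0180 km
S14: 33.4397 km
S15: 13.2950 km
Maximum: S3 at 40.7383 km.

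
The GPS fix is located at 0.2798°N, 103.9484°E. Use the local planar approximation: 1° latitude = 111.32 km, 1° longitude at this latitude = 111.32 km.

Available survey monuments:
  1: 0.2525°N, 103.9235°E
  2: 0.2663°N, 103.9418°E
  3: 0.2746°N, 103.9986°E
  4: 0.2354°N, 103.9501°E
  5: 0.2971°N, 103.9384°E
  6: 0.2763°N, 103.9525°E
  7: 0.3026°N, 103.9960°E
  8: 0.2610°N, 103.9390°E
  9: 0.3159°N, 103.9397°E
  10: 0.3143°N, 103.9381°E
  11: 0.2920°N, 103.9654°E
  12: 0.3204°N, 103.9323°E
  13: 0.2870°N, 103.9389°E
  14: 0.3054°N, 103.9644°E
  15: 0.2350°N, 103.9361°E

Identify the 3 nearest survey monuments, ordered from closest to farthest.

Distances from 0.2798°N, 103.9484°E:
1: √((-0.0273·111.32)² + (-0.0249·111.32)²) = √(9.235740 + 7.683252) = 4.1133 km
2: √((-0.0135·111.32)² + (-0.0066·111.32)²) = √(2.258468 + 0.539802) = 1.6728 km
3: √((-0.0052·111.32)² + (0.0502·111.32)²) = √(0.335084 + 31.228695) = 5.6182 km
4: √((-0.0444·111.32)² + (0.0017·111.32)²) = √(24.429374 + 0.035813) = 4.9462 km
5: √((0.0173·111.32)² + (-0.0100·111.32)²) = √(3.708844 + 1.239214) = 2.2244 km
6: √((-0.0035·111.32)² + (0.0041·111.32)²) = √(0.151804 + 0.208312) = 0.6001 km
7: √((0.0228·111.32)² + (0.0476·111.32)²) = √(6.441931 + 28.077621) = 5.8753 km
8: √((-0.0188·111.32)² + (-0.0094·111.32)²) = √(4.379879 + 1.094970) = 2.3398 km
9: √((0.0361·111.32)² + (-0.0087·111.32)²) = √(16.149564 + 0.937961) = 4.1337 km
10: √((0.0345·111.32)² + (-0.0103·111.32)²) = √(14.749747 + 1.314682) = 4.0080 km
11: √((0.0122·111.32)² + (0.0170·111.32)²) = √(1.844446 + 3.581329) = 2.3293 km
12: √((0.0406·111.32)² + (-0.0161·111.32)²) = √(20.426712 + 3.212167) = 4.8620 km
13: √((0.0072·111.32)² + (-0.0095·111.32)²) = √(0.642409 + 1.118391) = 1.3270 km
14: √((0.0256·111.32)² + (0.0160·111.32)²) = √(8.121314 + 3.172388) = 3.3606 km
15: √((-0.0448·111.32)² + (-0.0123·111.32)²) = √(24.871525 + 1.874807) = 5.1717 km
Sorted: 6 (0.6001 km) < 13 (1.3270 km) < 2 (1.6728 km) < 5 (2.2244 km) < 11 (2.3293 km) < …

6, 13, 2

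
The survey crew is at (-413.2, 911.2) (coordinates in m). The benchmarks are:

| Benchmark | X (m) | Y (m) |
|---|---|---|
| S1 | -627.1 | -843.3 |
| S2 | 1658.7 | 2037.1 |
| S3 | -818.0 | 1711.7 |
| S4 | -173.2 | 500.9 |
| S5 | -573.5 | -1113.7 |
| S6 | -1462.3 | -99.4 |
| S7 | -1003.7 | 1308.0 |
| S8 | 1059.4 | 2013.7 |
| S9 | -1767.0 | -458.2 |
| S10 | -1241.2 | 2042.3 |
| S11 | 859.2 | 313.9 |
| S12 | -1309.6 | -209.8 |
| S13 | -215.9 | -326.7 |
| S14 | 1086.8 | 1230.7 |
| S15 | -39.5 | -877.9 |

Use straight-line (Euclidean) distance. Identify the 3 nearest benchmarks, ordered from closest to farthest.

S4, S7, S3

Distances from (-413.2, 911.2):
S1: √((-213.9)² + (-1754.5)²) = √(45753.210 + 3078270.250) = 1767.5 m
S2: √((2071.9)² + (1125.9)²) = √(4292769.610 + 1267650.810) = 2358.1 m
S3: √((-404.8)² + (800.5)²) = √(163863.040 + 640800.250) = 897.0 m
S4: √((240.0)² + (-410.3)²) = √(57600.000 + 168346.090) = 475.3 m
S5: √((-160.3)² + (-2024.9)²) = √(25696.090 + 4100220.010) = 2031.2 m
S6: √((-1049.1)² + (-1010.6)²) = √(1100610.810 + 1021312.360) = 1456.7 m
S7: √((-590.5)² + (396.8)²) = √(348690.250 + 157450.240) = 711.4 m
S8: √((1472.6)² + (1102.5)²) = √(2168550.760 + 1215506.250) = 1839.6 m
S9: √((-1353.8)² + (-1369.4)²) = √(1832774.440 + 1875256.360) = 1925.6 m
S10: √((-828.0)² + (1131.1)²) = √(685584.000 + 1279387.210) = 1401.8 m
S11: √((1272.4)² + (-597.3)²) = √(1619001.760 + 356767.290) = 1405.6 m
S12: √((-896.4)² + (-1121.0)²) = √(803532.960 + 1256641.000) = 1435.3 m
S13: √((197.3)² + (-1237.9)²) = √(38927.290 + 1532396.410) = 1253.5 m
S14: √((1500.0)² + (319.5)²) = √(2250000.000 + 102080.250) = 1533.6 m
S15: √((373.7)² + (-1789.1)²) = √(139651.690 + 3200878.810) = 1827.7 m
Sorted: S4 (475.3 m) < S7 (711.4 m) < S3 (897.0 m) < S13 (1253.5 m) < S10 (1401.8 m) < …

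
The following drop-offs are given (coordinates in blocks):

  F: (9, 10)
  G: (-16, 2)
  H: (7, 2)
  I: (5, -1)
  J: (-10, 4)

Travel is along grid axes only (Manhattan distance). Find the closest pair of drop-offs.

Pairwise distances:
F–G: |-25| + |-8| = 25 + 8 = 33 blocks
F–H: |-2| + |-8| = 2 + 8 = 10 blocks
F–I: |-4| + |-11| = 4 + 11 = 15 blocks
F–J: |-19| + |-6| = 19 + 6 = 25 blocks
G–H: |23| + |0| = 23 + 0 = 23 blocks
G–I: |21| + |-3| = 21 + 3 = 24 blocks
G–J: |6| + |2| = 6 + 2 = 8 blocks
H–I: |-2| + |-3| = 2 + 3 = 5 blocks
H–J: |-17| + |2| = 17 + 2 = 19 blocks
I–J: |-15| + |5| = 15 + 5 = 20 blocks
Closest pair: H–I at 5 blocks.

H and I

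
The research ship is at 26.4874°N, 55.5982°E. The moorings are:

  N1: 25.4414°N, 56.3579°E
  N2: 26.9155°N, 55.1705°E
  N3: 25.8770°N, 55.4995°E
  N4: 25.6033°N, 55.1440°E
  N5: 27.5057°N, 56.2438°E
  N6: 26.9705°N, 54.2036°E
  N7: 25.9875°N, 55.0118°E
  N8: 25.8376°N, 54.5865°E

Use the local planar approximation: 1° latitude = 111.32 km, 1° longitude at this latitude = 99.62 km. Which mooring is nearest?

Distances from 26.4874°N, 55.5982°E:
N1: √((-1.0460·111.32)² + (0.7597·99.62)²) = √(13558.441274 + 5727.661289) = 138.8744 km
N2: √((0.4281·111.32)² + (-0.4277·99.62)²) = √(2271.103105 + 1815.396841) = 63.9257 km
N3: √((-0.6104·111.32)² + (-0.0987·99.62)²) = √(4617.165535 + 96.677938) = 68.6574 km
N4: √((-0.8841·111.32)² + (-0.4542·99.62)²) = √(9686.105086 + 2047.327569) = 108.3210 km
N5: √((1.0183·111.32)² + (0.6456·99.62)²) = √(12849.844816 + 4136.377034) = 130.3312 km
N6: √((0.4831·111.32)² + (-1.3946·99.62)²) = √(2892.147713 + 19301.559349) = 148.9755 km
N7: √((-0.4999·111.32)² + (-0.5864·99.62)²) = √(3096.796510 + 3412.565517) = 80.6806 km
N8: √((-0.6498·111.32)² + (-1.0117·99.62)²) = √(5232.458703 + 10157.727895) = 124.0572 km
Minimum: N2 at 63.9257 km.

N2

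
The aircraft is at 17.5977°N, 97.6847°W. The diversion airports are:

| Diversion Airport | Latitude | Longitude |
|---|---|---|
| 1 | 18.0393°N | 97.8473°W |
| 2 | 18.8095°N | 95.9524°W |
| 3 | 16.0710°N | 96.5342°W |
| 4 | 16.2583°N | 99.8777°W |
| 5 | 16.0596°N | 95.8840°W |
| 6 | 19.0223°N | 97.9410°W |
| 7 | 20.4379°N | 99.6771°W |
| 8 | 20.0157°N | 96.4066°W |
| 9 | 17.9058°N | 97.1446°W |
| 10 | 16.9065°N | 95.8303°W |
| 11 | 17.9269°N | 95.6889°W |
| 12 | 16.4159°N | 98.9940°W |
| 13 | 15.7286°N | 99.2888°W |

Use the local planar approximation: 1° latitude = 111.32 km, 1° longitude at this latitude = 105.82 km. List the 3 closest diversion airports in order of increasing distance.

1, 9, 6

Distances from 17.5977°N, 97.6847°W:
1: √((0.4416·111.32)² + (-0.1626·105.82)²) = √(2416.598629 + 296.057861) = 52.0832 km
2: √((1.2118·111.32)² + (1.7323·105.82)²) = √(18197.356011 + 33603.284211) = 227.5975 km
3: √((-1.5267·111.32)² + (1.1505·105.82)²) = √(28883.765241 + 14822.066602) = 209.0594 km
4: √((-1.3394·111.32)² + (-2.1930·105.82)²) = √(22231.408790 + 53853.356642) = 275.8347 km
5: √((-1.5381·111.32)² + (1.8007·105.82)²) = √(29316.730834 + 36309.330701) = 256.1758 km
6: √((1.4246·111.32)² + (-0.2563·105.82)²) = √(25149.669101 + 735.584767) = 160.8889 km
7: √((2.8402·111.32)² + (-1.9924·105.82)²) = √(99964.141711 + 44451.721068) = 380.0209 km
8: √((2.4180·111.32)² + (1.2781·105.82)²) = √(72453.436381 + 18292.168113) = 301.2401 km
9: √((0.3081·111.32)² + (0.5401·105.82)²) = √(1176.331677 + 3266.509074) = 66.6546 km
10: √((-0.6912·111.32)² + (1.8544·105.82)²) = √(5920.438229 + 38507.236442) = 210.7787 km
11: √((0.3292·111.32)² + (1.9958·105.82)²) = √(1342.969187 + 44603.562874) = 214.3514 km
12: √((-1.1818·111.32)² + (-1.3093·105.82)²) = √(17307.501049 + 19196.137415) = 191.0593 km
13: √((-1.8691·111.32)² + (-1.6041·105.82)²) = √(43292.380845 + 28813.657666) = 268.5257 km
Sorted: 1 (52.0832 km) < 9 (66.6546 km) < 6 (160.8889 km) < 12 (191.0593 km) < 3 (209.0594 km) < …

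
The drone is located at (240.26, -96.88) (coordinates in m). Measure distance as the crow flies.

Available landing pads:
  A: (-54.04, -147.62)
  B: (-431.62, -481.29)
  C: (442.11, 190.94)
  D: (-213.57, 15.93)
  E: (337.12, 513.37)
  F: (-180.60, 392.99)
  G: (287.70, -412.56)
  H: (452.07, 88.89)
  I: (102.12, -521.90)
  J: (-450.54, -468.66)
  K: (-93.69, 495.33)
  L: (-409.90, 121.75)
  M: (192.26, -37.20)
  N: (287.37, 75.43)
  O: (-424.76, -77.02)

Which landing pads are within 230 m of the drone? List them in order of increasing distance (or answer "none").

M, N

Distances from (240.26, -96.88):
A: √((-294.30)² + (-50.74)²) = √(86612.4900 + 2574.5476) = 298.64 m
B: √((-671.88)² + (-384.41)²) = √(451422.7344 + 147771.0481) = 774.08 m
C: √((201.85)² + (287.82)²) = √(40743.4225 + 82840.3524) = 351.54 m
D: √((-453.83)² + (112.81)²) = √(205961.6689 + 12726.0961) = 467.64 m
E: √((96.86)² + (610.25)²) = √(9381.8596 + 372405.0625) = 617.89 m
F: √((-420.86)² + (489.87)²) = √(177123.1396 + 239972.6169) = 645.83 m
G: √((47.44)² + (-315.68)²) = √(2250.5536 + 99653.8624) = 319.22 m
H: √((211.81)² + (185.77)²) = √(44863.4761 + 34510.4929) = 281.73 m
I: √((-138.14)² + (-425.02)²) = √(19082.6596 + 180642.0004) = 446.91 m
J: √((-690.80)² + (-371.78)²) = √(477204.6400 + 138220.3684) = 784.49 m
K: √((-333.95)² + (592.21)²) = √(111522.6025 + 350712.6841) = 679.88 m
L: √((-650.16)² + (218.63)²) = √(422708.0256 + 47799.0769) = 685.94 m
M: √((-48.00)² + (59.68)²) = √(2304.0000 + 3561.7024) = 76.59 m
N: √((47.11)² + (172.31)²) = √(2219.3521 + 29690.7361) = 178.63 m
O: √((-665.02)² + (19.86)²) = √(442251.6004 + 394.4196) = 665.32 m
Threshold 230 m: M (76.59 m), N (178.63 m) are within range.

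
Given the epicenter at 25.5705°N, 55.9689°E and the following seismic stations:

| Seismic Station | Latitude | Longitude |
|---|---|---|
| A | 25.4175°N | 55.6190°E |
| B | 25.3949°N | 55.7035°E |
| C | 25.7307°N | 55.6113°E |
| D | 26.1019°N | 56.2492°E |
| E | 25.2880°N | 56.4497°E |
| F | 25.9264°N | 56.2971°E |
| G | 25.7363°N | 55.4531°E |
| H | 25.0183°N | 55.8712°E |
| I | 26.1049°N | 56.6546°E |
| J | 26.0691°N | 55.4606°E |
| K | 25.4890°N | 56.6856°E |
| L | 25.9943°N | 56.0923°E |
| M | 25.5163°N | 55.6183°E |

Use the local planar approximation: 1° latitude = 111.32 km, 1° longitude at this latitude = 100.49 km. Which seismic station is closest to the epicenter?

Distances from 25.5705°N, 55.9689°E:
A: √((-0.1530·111.32)² + (-0.3499·100.49)²) = √(290.087661 + 1236.327636) = 39.0694 km
B: √((-0.1756·111.32)² + (-0.2654·100.49)²) = √(382.116172 + 711.291354) = 33.0667 km
C: √((0.1602·111.32)² + (-0.3576·100.49)²) = √(318.032438 + 1291.340324) = 40.1170 km
D: √((0.5314·111.32)² + (0.2803·100.49)²) = √(3499.367028 + 793.399437) = 65.5192 km
E: √((-0.2825·111.32)² + (0.4808·100.49)²) = √(988.970414 + 2334.396430) = 57.6486 km
F: √((0.3559·111.32)² + (0.3282·100.49)²) = √(1569.648363 + 1087.734356) = 51.5498 km
G: √((0.1658·111.32)² + (-0.5158·100.49)²) = √(340.655533 + 2686.633143) = 55.0208 km
H: √((-0.5522·111.32)² + (-0.0977·100.49)²) = √(3778.672039 + 96.390630) = 62.2500 km
I: √((0.5344·111.32)² + (0.6857·100.49)²) = √(3538.989664 + 4748.035871) = 91.0331 km
J: √((0.4986·111.32)² + (-0.5083·100.49)²) = √(3080.710889 + 2609.071086) = 75.4306 km
K: √((-0.0815·111.32)² + (0.7167·100.49)²) = √(82.311708 + 5187.050801) = 72.5904 km
L: √((0.4238·111.32)² + (0.1234·100.49)²) = √(2225.708580 + 153.771557) = 48.7799 km
M: √((-0.0542·111.32)² + (-0.3506·100.49)²) = √(36.403653 + 1241.279308) = 35.7447 km
Minimum: B at 33.0667 km.

B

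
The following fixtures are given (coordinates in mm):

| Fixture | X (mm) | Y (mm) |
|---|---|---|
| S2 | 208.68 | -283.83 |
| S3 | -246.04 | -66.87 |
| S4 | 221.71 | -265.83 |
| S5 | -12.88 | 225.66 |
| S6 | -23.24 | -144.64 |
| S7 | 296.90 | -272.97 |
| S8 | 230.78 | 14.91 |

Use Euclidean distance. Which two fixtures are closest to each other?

S2 and S4

Pairwise distances:
S2–S3: √((-454.72)² + (216.96)²) = √(206770.2784 + 47071.6416) = 503.83 mm
S2–S4: √((13.03)² + (18.00)²) = √(169.7809 + 324.0000) = 22.22 mm
S2–S5: √((-221.56)² + (509.49)²) = √(49088.8336 + 259580.0601) = 555.58 mm
S2–S6: √((-231.92)² + (139.19)²) = √(53786.8864 + 19373.8561) = 270.48 mm
S2–S7: √((88.22)² + (10.86)²) = √(7782.7684 + 117.9396) = 88.89 mm
S2–S8: √((22.10)² + (298.74)²) = √(488.4100 + 89245.5876) = 299.56 mm
S3–S4: √((467.75)² + (-198.96)²) = √(218790.0625 + 39585.0816) = 508.31 mm
S3–S5: √((233.16)² + (292.53)²) = √(54363.5856 + 85573.8009) = 374.08 mm
S3–S6: √((222.80)² + (-77.77)²) = √(49639.8400 + 6048.1729) = 235.98 mm
S3–S7: √((542.94)² + (-206.10)²) = √(294783.8436 + 42477.2100) = 580.74 mm
S3–S8: √((476.82)² + (81.78)²) = √(227357.3124 + 6687.9684) = 483.78 mm
S4–S5: √((-234.59)² + (491.49)²) = √(55032.4681 + 241562.4201) = 544.61 mm
S4–S6: √((-244.95)² + (121.19)²) = √(60000.5025 + 14687.0161) = 273.29 mm
S4–S7: √((75.19)² + (-7.14)²) = √(5653.5361 + 50.9796) = 75.53 mm
S4–S8: √((9.07)² + (280.74)²) = √(82.2649 + 78814.9476) = 280.89 mm
S5–S6: √((-10.36)² + (-370.30)²) = √(107.3296 + 137122.0900) = 370.44 mm
S5–S7: √((309.78)² + (-498.63)²) = √(95963.6484 + 248631.8769) = 587.02 mm
S5–S8: √((243.66)² + (-210.75)²) = √(59370.1956 + 44415.5625) = 322.16 mm
S6–S7: √((320.14)² + (-128.33)²) = √(102489.6196 + 16468.5889) = 344.90 mm
S6–S8: √((254.02)² + (159.55)²) = √(64526.1604 + 25456.2025) = 299.97 mm
S7–S8: √((-66.12)² + (287.88)²) = √(4371.8544 + 82874.8944) = 295.38 mm
Closest pair: S2–S4 at 22.22 mm.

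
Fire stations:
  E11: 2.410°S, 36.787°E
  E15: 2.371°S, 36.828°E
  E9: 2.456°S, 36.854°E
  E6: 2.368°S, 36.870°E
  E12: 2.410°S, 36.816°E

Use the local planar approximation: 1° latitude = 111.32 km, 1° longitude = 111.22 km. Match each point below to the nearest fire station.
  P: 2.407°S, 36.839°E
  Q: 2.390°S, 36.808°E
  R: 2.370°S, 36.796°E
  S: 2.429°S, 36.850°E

P→E12; Q→E12; R→E15; S→E9

P at 2.407°S, 36.839°E:
  E11: 5.793 km
  E15: 4.190 km
  E9: 5.704 km
  E6: 5.544 km
  E12: 2.580 km
  → nearest: E12 (2.580 km)
Q at 2.390°S, 36.808°E:
  E11: 3.227 km
  E15: 3.069 km
  E9: 8.953 km
  E6: 7.318 km
  E12: 2.398 km
  → nearest: E12 (2.398 km)
R at 2.370°S, 36.796°E:
  E11: 4.564 km
  E15: 3.561 km
  E9: 11.544 km
  E6: 8.233 km
  E12: 4.977 km
  → nearest: E15 (3.561 km)
S at 2.429°S, 36.850°E:
  E11: 7.319 km
  E15: 6.905 km
  E9: 3.038 km
  E6: 7.146 km
  E12: 4.333 km
  → nearest: E9 (3.038 km)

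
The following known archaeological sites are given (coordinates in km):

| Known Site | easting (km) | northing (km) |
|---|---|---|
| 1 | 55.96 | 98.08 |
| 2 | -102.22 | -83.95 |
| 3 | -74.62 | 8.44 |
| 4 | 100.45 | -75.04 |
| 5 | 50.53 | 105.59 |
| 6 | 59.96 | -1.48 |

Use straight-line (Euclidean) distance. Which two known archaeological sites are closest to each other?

Pairwise distances:
1–5: √((-5.43)² + (7.51)²) = √(29.4849 + 56.4001) = 9.27 km
4–6: √((-40.49)² + (73.56)²) = √(1639.4401 + 5411.0736) = 83.97 km
2–3: √((27.60)² + (92.39)²) = √(761.7600 + 8535.9121) = 96.42 km
1–6: √((4.00)² + (-99.56)²) = √(16.0000 + 9912.1936) = 99.64 km
5–6: √((9.43)² + (-107.07)²) = √(88.9249 + 11463.9849) = 107.48 km
3–6: √((134.58)² + (-9.92)²) = √(18111.7764 + 98.4064) = 134.95 km
1–3: √((-130.58)² + (-89.64)²) = √(17051.1364 + 8035.3296) = 158.39 km
3–5: √((125.15)² + (97.15)²) = √(15662.5225 + 9438.1225) = 158.43 km
1–4: √((44.49)² + (-173.12)²) = √(1979.3601 + 29970.5344) = 178.75 km
2–6: √((162.18)² + (82.47)²) = √(26302.3524 + 6801.3009) = 181.94 km
4–5: √((-49.92)² + (180.63)²) = √(2492.0064 + 32627.1969) = 187.40 km
3–4: √((175.07)² + (-83.48)²) = √(30649.5049 + 6968.9104) = 193.95 km
2–4: √((202.67)² + (8.91)²) = √(41075.1289 + 79.3881) = 202.87 km
1–2: √((-158.18)² + (-182.03)²) = √(25020.9124 + 33134.9209) = 241.16 km
2–5: √((152.75)² + (189.54)²) = √(23332.5625 + 35925.4116) = 243.43 km
Closest pair: 1–5 at 9.27 km.

1 and 5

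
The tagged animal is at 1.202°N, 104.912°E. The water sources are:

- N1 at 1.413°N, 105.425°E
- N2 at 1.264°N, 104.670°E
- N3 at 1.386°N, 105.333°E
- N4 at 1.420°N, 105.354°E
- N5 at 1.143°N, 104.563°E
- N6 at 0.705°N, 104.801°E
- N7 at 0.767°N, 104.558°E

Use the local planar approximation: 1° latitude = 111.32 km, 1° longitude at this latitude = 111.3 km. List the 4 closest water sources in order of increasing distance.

Distances from 1.202°N, 104.912°E:
N1: √((0.211·111.32)² + (0.513·111.3)²) = √(551.71057 + 3260.05599) = 61.740 km
N2: √((0.062·111.32)² + (-0.242·111.3)²) = √(47.63540 + 725.47268) = 27.805 km
N3: √((0.184·111.32)² + (0.421·111.3)²) = √(419.54837 + 2195.60656) = 51.139 km
N4: √((0.218·111.32)² + (0.442·111.3)²) = √(588.92418 + 2420.10867) = 54.855 km
N5: √((-0.059·111.32)² + (-0.349·111.3)²) = √(43.13705 + 1508.83303) = 39.395 km
N6: √((-0.497·111.32)² + (-0.111·111.3)²) = √(3060.97070 + 152.62873) = 56.689 km
N7: √((-0.435·111.32)² + (-0.354·111.3)²) = √(2344.90315 + 1552.37576) = 62.428 km
Sorted: N2 (27.805 km) < N5 (39.395 km) < N3 (51.139 km) < N4 (54.855 km) < N6 (56.689 km) < N1 (61.740 km) < …

N2, N5, N3, N4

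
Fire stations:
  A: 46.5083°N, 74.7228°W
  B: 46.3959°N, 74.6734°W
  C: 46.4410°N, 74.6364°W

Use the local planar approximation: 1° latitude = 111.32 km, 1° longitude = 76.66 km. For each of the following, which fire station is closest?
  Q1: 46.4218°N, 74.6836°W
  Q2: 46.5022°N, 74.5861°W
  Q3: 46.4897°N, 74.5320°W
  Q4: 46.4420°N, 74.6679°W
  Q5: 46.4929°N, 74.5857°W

Q1→B; Q2→C; Q3→C; Q4→C; Q5→C

Q1 at 46.4218°N, 74.6836°W:
  A: 10.0872 km
  B: 2.9873 km
  C: 4.2025 km
  → nearest: B (2.9873 km)
Q2 at 46.5022°N, 74.5861°W:
  A: 10.5014 km
  B: 13.5947 km
  C: 7.8283 km
  → nearest: C (7.8283 km)
Q3 at 46.4897°N, 74.5320°W:
  A: 14.7726 km
  B: 15.0510 km
  C: 9.6666 km
  → nearest: C (9.6666 km)
Q4 at 46.4420°N, 74.6679°W:
  A: 8.4962 km
  B: 5.1491 km
  C: 2.4174 km
  → nearest: C (2.4174 km)
Q5 at 46.4929°N, 74.5857°W:
  A: 10.6490 km
  B: 12.7200 km
  C: 6.9632 km
  → nearest: C (6.9632 km)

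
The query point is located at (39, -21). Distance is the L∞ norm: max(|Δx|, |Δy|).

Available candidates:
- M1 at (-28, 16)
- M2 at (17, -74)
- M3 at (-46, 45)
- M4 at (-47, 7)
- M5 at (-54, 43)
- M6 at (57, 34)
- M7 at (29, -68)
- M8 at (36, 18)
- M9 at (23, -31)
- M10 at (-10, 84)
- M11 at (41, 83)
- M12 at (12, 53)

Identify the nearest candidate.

M9

Distances from (39, -21):
M1: 67
M2: 53
M3: 85
M4: 86
M5: 93
M6: 55
M7: 47
M8: 39
M9: 16
M10: 105
M11: 104
M12: 74
Minimum: M9 at 16.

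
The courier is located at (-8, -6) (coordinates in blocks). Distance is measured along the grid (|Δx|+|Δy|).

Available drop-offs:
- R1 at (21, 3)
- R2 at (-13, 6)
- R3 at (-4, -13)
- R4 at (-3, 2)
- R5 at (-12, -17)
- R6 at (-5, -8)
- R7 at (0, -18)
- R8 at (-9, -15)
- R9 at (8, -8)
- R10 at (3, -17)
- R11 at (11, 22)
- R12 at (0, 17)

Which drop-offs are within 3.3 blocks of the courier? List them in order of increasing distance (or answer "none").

none

Distances from (-8, -6):
R1: |29| + |9| = 29 + 9 = 38 blocks
R2: |-5| + |12| = 5 + 12 = 17 blocks
R3: |4| + |-7| = 4 + 7 = 11 blocks
R4: |5| + |8| = 5 + 8 = 13 blocks
R5: |-4| + |-11| = 4 + 11 = 15 blocks
R6: |3| + |-2| = 3 + 2 = 5 blocks
R7: |8| + |-12| = 8 + 12 = 20 blocks
R8: |-1| + |-9| = 1 + 9 = 10 blocks
R9: |16| + |-2| = 16 + 2 = 18 blocks
R10: |11| + |-11| = 11 + 11 = 22 blocks
R11: |19| + |28| = 19 + 28 = 47 blocks
R12: |8| + |23| = 8 + 23 = 31 blocks
Threshold 3.3 blocks: none within range.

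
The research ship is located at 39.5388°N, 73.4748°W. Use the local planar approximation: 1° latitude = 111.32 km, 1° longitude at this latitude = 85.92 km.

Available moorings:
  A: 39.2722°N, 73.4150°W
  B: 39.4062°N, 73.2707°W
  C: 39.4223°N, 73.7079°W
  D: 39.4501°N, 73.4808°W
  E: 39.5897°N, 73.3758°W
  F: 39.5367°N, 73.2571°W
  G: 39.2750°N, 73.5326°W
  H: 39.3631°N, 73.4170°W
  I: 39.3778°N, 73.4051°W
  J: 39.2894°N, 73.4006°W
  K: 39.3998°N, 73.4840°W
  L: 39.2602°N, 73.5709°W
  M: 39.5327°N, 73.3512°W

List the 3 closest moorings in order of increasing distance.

D, E, M

Distances from 39.5388°N, 73.4748°W:
A: √((-0.2666·111.32)² + (0.0598·85.92)²) = √(880.778461 + 26.399208) = 30.1194 km
B: √((-0.1326·111.32)² + (0.2041·85.92)²) = √(217.888066 + 307.520836) = 22.9218 km
C: √((-0.1165·111.32)² + (-0.2331·85.92)²) = √(168.189255 + 401.118861) = 23.8602 km
D: √((-0.0887·111.32)² + (-0.0060·85.92)²) = √(97.497535 + 0.265761) = 9.8875 km
E: √((0.0509·111.32)² + (0.0990·85.92)²) = √(32.105686 + 72.353397) = 10.2205 km
F: √((-0.0021·111.32)² + (0.2177·85.92)²) = √(0.054649 + 349.868944) = 18.7062 km
G: √((-0.2638·111.32)² + (-0.0578·85.92)²) = √(862.374642 + 24.662904) = 29.7832 km
H: √((-0.1757·111.32)² + (0.0578·85.92)²) = √(382.551508 + 24.662904) = 20.1796 km
I: √((-0.1610·111.32)² + (0.0697·85.92)²) = √(321.216723 + 35.863617) = 18.8966 km
J: √((-0.2494·111.32)² + (0.0742·85.92)²) = √(770.795718 + 40.643991) = 28.4858 km
K: √((-0.1390·111.32)² + (-0.0092·85.92)²) = √(239.428583 + 0.624833) = 15.4937 km
L: √((-0.2786·111.32)² + (-0.0961·85.92)²) = √(961.852813 + 68.176596) = 32.0941 km
M: √((-0.0061·111.32)² + (0.1236·85.92)²) = √(0.461112 + 112.778283) = 10.6414 km
Sorted: D (9.8875 km) < E (10.2205 km) < M (10.6414 km) < K (15.4937 km) < F (18.7062 km) < …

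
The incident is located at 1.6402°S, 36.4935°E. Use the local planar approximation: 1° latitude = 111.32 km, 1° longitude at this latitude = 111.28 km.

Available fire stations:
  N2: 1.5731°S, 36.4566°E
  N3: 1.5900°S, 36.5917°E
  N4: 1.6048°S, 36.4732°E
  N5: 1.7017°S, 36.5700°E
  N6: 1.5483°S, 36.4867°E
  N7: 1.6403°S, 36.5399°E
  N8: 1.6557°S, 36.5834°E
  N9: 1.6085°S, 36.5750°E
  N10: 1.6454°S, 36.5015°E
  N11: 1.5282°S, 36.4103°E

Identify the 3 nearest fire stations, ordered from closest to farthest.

N10, N4, N7

Distances from 1.6402°S, 36.4935°E:
N2: 8.5238 km
N3: 12.2737 km
N4: 4.5423 km
N5: 10.9243 km
N6: 10.2583 km
N7: 5.1634 km
N8: 10.1518 km
N9: 9.7317 km
N10: 1.0619 km
N11: 15.5295 km
Sorted: N10 (1.0619 km) < N4 (4.5423 km) < N7 (5.1634 km) < N2 (8.5238 km) < N9 (9.7317 km) < …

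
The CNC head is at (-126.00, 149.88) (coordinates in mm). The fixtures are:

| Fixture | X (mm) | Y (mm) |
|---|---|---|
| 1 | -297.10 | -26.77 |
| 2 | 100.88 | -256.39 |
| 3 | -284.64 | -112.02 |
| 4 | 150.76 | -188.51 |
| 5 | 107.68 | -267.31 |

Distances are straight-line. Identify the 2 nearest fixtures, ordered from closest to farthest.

1, 3

Distances from (-126.00, 149.88):
1: √((-171.10)² + (-176.65)²) = √(29275.2100 + 31205.2225) = 245.93 mm
2: √((226.88)² + (-406.27)²) = √(51474.5344 + 165055.3129) = 465.33 mm
3: √((-158.64)² + (-261.90)²) = √(25166.6496 + 68591.6100) = 306.20 mm
4: √((276.76)² + (-338.39)²) = √(76596.0976 + 114507.7921) = 437.15 mm
5: √((233.68)² + (-417.19)²) = √(54606.3424 + 174047.4961) = 478.18 mm
Sorted: 1 (245.93 mm) < 3 (306.20 mm) < 4 (437.15 mm) < 2 (465.33 mm) < …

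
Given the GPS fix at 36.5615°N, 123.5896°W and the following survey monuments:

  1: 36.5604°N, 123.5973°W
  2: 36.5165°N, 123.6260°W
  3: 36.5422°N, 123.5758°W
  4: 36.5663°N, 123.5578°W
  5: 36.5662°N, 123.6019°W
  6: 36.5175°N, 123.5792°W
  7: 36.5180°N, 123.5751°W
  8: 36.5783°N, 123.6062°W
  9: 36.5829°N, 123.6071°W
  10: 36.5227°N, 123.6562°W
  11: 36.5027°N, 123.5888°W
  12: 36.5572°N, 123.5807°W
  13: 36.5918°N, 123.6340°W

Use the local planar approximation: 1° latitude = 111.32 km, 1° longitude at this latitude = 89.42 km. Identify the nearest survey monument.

1

Distances from 36.5615°N, 123.5896°W:
1: 0.6993 km
2: 5.9740 km
3: 2.4776 km
4: 2.8933 km
5: 1.2180 km
6: 4.9856 km
7: 5.0130 km
8: 2.3877 km
9: 2.8502 km
10: 7.3568 km
11: 6.5460 km
12: 0.9287 km
13: 5.2096 km
Minimum: 1 at 0.6993 km.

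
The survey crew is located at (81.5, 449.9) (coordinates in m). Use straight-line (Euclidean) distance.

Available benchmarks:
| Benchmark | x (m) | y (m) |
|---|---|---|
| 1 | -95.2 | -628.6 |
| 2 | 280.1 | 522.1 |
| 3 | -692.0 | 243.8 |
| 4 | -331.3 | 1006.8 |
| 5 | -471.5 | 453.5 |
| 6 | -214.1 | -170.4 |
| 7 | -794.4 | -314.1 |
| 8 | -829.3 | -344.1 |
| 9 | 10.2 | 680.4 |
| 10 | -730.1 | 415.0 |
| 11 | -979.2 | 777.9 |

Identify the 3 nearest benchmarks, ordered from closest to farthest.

Distances from (81.5, 449.9):
1: √((-176.7)² + (-1078.5)²) = √(31222.890 + 1163162.250) = 1092.9 m
2: √((198.6)² + (72.2)²) = √(39441.960 + 5212.840) = 211.3 m
3: √((-773.5)² + (-206.1)²) = √(598302.250 + 42477.210) = 800.5 m
4: √((-412.8)² + (556.9)²) = √(170403.840 + 310137.610) = 693.2 m
5: √((-553.0)² + (3.6)²) = √(305809.000 + 12.960) = 553.0 m
6: √((-295.6)² + (-620.3)²) = √(87379.360 + 384772.090) = 687.1 m
7: √((-875.9)² + (-764.0)²) = √(767200.810 + 583696.000) = 1162.3 m
8: √((-910.8)² + (-794.0)²) = √(829556.640 + 630436.000) = 1208.3 m
9: √((-71.3)² + (230.5)²) = √(5083.690 + 53130.250) = 241.3 m
10: √((-811.6)² + (-34.9)²) = √(658694.560 + 1218.010) = 812.4 m
11: √((-1060.7)² + (328.0)²) = √(1125084.490 + 107584.000) = 1110.3 m
Sorted: 2 (211.3 m) < 9 (241.3 m) < 5 (553.0 m) < 6 (687.1 m) < 4 (693.2 m) < …

2, 9, 5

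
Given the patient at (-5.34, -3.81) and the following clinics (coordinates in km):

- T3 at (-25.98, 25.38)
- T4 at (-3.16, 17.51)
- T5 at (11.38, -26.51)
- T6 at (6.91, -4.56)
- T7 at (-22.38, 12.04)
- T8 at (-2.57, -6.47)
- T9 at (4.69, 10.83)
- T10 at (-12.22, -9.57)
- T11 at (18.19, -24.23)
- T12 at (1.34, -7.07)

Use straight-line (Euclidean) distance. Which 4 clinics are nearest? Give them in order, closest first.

T8, T12, T10, T6

Distances from (-5.34, -3.81):
T3: √((-20.64)² + (29.19)²) = √(426.0096 + 852.0561) = 35.75 km
T4: √((2.18)² + (21.32)²) = √(4.7524 + 454.5424) = 21.43 km
T5: √((16.72)² + (-22.70)²) = √(279.5584 + 515.2900) = 28.19 km
T6: √((12.25)² + (-0.75)²) = √(150.0625 + 0.5625) = 12.27 km
T7: √((-17.04)² + (15.85)²) = √(290.3616 + 251.2225) = 23.27 km
T8: √((2.77)² + (-2.66)²) = √(7.6729 + 7.0756) = 3.84 km
T9: √((10.03)² + (14.64)²) = √(100.6009 + 214.3296) = 17.75 km
T10: √((-6.88)² + (-5.76)²) = √(47.3344 + 33.1776) = 8.97 km
T11: √((23.53)² + (-20.42)²) = √(553.6609 + 416.9764) = 31.16 km
T12: √((6.68)² + (-3.26)²) = √(44.6224 + 10.6276) = 7.43 km
Sorted: T8 (3.84 km) < T12 (7.43 km) < T10 (8.97 km) < T6 (12.27 km) < T9 (17.75 km) < T4 (21.43 km) < …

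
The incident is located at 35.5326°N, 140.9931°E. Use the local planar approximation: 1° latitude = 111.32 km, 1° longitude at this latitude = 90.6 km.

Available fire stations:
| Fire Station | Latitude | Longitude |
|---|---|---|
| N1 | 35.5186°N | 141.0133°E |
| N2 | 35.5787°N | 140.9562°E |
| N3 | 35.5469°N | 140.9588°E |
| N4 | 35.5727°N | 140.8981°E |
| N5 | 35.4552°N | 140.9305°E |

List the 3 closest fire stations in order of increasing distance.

N1, N3, N2

Distances from 35.5326°N, 140.9931°E:
N1: 2.4038 km
N2: 6.1247 km
N3: 3.4916 km
N4: 9.6957 km
N5: 10.3153 km
Sorted: N1 (2.4038 km) < N3 (3.4916 km) < N2 (6.1247 km) < N4 (9.6957 km) < N5 (10.3153 km)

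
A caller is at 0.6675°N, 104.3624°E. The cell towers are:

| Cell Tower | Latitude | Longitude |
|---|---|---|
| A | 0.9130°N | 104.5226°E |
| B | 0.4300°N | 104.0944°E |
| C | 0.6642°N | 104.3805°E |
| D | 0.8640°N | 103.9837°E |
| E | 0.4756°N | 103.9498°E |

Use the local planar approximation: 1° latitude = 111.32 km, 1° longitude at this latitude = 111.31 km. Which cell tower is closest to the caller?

C

Distances from 0.6675°N, 104.3624°E:
A: √((0.2455·111.32)² + (0.1602·111.31)²) = √(746.877520 + 317.975302) = 32.6321 km
B: √((-0.2375·111.32)² + (-0.2680·111.31)²) = √(698.994282 + 889.893334) = 39.8609 km
C: √((-0.0033·111.32)² + (0.0181·111.31)²) = √(0.134950 + 4.059060) = 2.0479 km
D: √((0.1965·111.32)² + (-0.3787·111.31)²) = √(478.488500 + 1776.883587) = 47.4908 km
E: √((-0.1919·111.32)² + (-0.4126·111.31)²) = √(456.348203 + 2109.243953) = 50.6517 km
Minimum: C at 2.0479 km.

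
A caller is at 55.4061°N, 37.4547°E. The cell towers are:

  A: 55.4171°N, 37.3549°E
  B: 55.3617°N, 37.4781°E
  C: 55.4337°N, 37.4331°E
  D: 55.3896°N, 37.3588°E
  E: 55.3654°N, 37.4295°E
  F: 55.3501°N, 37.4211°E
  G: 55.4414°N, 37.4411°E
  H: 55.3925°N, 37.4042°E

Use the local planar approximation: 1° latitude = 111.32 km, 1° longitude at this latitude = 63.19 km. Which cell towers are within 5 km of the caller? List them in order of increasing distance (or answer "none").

C, H, G, E

Distances from 55.4061°N, 37.4547°E:
A: √((0.0110·111.32)² + (-0.0998·63.19)²) = √(1.499449 + 39.770202) = 6.4241 km
B: √((-0.0444·111.32)² + (0.0234·63.19)²) = √(24.429374 + 2.186394) = 5.1590 km
C: √((0.0276·111.32)² + (-0.0216·63.19)²) = √(9.439838 + 1.862963) = 3.3620 km
D: √((-0.0165·111.32)² + (-0.0959·63.19)²) = √(3.373761 + 36.722643) = 6.3322 km
E: √((-0.0407·111.32)² + (-0.0252·63.19)²) = √(20.527460 + 2.535700) = 4.8024 km
F: √((-0.0560·111.32)² + (-0.0336·63.19)²) = √(38.861759 + 4.507910) = 6.5856 km
G: √((0.0353·111.32)² + (-0.0136·63.19)²) = √(15.441725 + 0.738541) = 4.0225 km
H: √((-0.0136·111.32)² + (-0.0505·63.19)²) = √(2.292051 + 10.183087) = 3.5320 km
Threshold 5 km: C (3.3620 km), H (3.5320 km), G (4.0225 km), E (4.8024 km) are within range.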